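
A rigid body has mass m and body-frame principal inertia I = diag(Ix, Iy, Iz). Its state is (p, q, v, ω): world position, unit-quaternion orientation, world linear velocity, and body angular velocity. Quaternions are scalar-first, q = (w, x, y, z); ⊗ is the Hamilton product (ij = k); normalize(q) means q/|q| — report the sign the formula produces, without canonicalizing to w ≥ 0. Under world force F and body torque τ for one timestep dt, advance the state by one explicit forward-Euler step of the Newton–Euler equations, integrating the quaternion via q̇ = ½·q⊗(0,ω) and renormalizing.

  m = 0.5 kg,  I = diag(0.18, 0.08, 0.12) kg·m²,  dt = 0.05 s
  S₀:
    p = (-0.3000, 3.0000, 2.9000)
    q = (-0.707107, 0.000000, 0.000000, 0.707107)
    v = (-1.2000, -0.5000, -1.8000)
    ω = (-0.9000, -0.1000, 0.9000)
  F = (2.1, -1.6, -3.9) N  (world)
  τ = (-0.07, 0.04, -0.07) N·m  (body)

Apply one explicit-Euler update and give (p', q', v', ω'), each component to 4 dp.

p' = (-0.3600, 2.9750, 2.8100)
q' = (-0.7226, 0.0177, -0.0141, 0.6908)
v' = (-0.9900, -0.6600, -2.1900)
ω' = (-0.9184, -0.0446, 0.8746)

gyro term ω×Iω = (-0.0036, -0.0486, -0.0090)
(τ − ω×Iω)/I = (-0.3689, 1.1075, -0.5083)
new body rate ω' = (-0.9184, -0.0446, 0.8746)
q⊗(0,ω) = (-0.6363963, 0.7071070, -0.5656856, -0.6363963)
updated quaternion q' = (-0.7226, 0.0177, -0.0141, 0.6908)
a = (4.2000, -3.2000, -7.8000)
new position p' = (-0.3600, 2.9750, 2.8100)
v + (F/m)dt = (-0.9900, -0.6600, -2.1900)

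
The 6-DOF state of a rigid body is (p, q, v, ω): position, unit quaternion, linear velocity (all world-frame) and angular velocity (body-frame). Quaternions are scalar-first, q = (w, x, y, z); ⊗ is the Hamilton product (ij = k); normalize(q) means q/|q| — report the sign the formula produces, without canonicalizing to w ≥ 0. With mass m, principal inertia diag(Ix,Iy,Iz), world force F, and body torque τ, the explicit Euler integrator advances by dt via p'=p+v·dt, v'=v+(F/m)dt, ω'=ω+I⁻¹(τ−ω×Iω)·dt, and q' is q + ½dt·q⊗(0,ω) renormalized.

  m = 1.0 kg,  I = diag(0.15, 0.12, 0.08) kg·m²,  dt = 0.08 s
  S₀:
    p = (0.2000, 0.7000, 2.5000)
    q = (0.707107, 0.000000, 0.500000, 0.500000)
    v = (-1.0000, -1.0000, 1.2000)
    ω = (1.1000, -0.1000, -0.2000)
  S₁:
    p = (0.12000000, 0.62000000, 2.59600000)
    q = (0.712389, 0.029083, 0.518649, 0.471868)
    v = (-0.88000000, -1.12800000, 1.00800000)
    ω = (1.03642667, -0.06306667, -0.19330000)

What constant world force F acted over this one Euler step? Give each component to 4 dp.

F = (1.5000, -1.6000, -2.4000)

velocity change Δv = (0.12000000, -0.12800000, -0.19200000)
F = m·Δv/dt = (1.5000, -1.6000, -2.4000)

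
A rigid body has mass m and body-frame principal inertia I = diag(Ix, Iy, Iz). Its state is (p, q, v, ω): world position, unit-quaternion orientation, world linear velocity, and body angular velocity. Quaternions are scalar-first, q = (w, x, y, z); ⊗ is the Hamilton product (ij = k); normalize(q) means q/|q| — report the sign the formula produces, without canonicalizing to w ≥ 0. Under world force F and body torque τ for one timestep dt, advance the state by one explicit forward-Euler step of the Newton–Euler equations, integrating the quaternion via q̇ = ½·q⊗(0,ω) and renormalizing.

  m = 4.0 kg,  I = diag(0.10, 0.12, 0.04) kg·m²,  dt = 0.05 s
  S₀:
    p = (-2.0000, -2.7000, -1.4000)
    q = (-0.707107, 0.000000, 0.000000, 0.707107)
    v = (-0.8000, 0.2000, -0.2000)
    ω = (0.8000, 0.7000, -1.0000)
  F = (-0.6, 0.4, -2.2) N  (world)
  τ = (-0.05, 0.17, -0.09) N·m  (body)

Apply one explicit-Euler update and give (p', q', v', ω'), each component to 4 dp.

ω×(Iω) gyroscopic = (0.0560, -0.0480, 0.0112)
angular accel α = (-1.0600, 1.8167, -2.5300)
ω' = ω + α·dt = (0.7470, 0.7908, -1.1265)
2q̇ = q⊗(0,ω) = (0.7071070, -1.0606605, 0.0707107, 0.7071070)
q' = normalize(q + ½dt·q⊗(0,ω)) = (-0.6890, -0.0265, 0.0018, 0.7243)
p' = p + v·dt = (-2.0400, -2.6900, -1.4100)
new velocity v' = (-0.8075, 0.2050, -0.2275)

p' = (-2.0400, -2.6900, -1.4100)
q' = (-0.6890, -0.0265, 0.0018, 0.7243)
v' = (-0.8075, 0.2050, -0.2275)
ω' = (0.7470, 0.7908, -1.1265)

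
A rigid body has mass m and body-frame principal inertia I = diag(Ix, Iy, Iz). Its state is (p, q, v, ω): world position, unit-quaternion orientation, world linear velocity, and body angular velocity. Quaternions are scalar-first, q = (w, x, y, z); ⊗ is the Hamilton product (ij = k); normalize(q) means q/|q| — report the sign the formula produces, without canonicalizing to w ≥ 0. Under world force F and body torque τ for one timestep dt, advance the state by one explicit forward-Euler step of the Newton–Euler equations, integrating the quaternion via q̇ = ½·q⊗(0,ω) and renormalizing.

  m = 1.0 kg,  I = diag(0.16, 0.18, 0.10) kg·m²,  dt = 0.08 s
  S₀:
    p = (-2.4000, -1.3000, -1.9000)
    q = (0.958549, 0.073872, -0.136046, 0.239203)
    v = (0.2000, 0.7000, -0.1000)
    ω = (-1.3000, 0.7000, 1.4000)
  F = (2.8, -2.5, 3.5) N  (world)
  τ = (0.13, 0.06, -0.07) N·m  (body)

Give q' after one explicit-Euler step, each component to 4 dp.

q' = (0.9497, 0.0097, -0.1254, 0.2869)

2q̇ = q⊗(0,ω) = (-0.1436184, -1.6040202, 0.2565996, 1.2168192)
q' = normalize(q + ½dt·q⊗(0,ω)) = (0.9497, 0.0097, -0.1254, 0.2869)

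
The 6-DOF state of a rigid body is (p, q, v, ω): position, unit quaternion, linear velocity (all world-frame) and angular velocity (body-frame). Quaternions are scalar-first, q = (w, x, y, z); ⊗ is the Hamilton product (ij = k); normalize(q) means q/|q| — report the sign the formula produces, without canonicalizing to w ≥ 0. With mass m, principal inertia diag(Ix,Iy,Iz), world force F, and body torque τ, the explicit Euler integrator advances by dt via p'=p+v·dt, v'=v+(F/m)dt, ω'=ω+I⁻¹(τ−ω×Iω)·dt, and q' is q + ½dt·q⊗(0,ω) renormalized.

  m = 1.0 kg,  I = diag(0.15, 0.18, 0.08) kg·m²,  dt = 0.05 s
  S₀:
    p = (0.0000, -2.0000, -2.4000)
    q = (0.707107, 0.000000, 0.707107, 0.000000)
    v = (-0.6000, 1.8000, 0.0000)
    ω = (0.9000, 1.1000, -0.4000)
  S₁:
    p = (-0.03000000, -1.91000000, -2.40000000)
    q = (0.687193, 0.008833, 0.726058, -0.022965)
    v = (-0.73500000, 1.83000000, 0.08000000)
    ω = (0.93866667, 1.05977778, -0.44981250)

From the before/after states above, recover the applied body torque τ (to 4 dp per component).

τ = (0.1600, -0.1700, -0.0500)

rate change Δω = (0.03866667, -0.04022222, -0.04981250)
τ = I·(Δω/dt) + ω₀×(Iω₀) = (0.1600, -0.1700, -0.0500)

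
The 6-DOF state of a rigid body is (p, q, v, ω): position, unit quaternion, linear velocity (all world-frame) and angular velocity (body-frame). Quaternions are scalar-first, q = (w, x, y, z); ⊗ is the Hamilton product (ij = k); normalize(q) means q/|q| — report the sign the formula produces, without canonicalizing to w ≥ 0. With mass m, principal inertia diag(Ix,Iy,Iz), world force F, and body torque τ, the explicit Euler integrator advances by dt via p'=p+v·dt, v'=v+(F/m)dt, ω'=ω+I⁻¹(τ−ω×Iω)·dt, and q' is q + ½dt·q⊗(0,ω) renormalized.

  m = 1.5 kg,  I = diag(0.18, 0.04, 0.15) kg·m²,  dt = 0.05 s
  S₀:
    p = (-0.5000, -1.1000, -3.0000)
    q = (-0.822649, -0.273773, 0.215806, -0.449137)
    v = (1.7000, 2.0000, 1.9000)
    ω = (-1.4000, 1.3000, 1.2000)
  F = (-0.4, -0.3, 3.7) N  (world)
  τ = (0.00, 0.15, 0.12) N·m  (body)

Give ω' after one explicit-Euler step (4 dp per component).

ω' = (-1.4477, 1.5505, 1.1551)

angular accel α = (-0.9533, 5.0100, -0.8987)
new body rate ω' = (-1.4477, 1.5505, 1.1551)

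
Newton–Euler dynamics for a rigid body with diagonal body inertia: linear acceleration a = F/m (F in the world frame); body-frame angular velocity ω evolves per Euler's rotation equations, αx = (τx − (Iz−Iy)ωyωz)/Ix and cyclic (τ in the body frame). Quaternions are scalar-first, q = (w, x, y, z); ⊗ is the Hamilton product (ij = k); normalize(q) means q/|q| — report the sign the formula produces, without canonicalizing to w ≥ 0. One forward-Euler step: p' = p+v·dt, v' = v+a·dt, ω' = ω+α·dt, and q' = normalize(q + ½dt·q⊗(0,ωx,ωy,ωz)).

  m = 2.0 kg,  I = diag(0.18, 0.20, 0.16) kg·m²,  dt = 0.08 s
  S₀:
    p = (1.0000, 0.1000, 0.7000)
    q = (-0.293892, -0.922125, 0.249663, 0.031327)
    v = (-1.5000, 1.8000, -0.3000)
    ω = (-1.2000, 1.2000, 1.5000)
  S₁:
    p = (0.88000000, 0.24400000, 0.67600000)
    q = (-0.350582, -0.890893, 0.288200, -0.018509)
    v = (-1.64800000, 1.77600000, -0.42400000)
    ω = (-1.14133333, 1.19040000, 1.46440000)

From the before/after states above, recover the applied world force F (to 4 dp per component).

F = (-3.7000, -0.6000, -3.1000)

v₁ − v₀ = (-0.14800000, -0.02400000, -0.12400000)
F = m·Δv/dt = (-3.7000, -0.6000, -3.1000)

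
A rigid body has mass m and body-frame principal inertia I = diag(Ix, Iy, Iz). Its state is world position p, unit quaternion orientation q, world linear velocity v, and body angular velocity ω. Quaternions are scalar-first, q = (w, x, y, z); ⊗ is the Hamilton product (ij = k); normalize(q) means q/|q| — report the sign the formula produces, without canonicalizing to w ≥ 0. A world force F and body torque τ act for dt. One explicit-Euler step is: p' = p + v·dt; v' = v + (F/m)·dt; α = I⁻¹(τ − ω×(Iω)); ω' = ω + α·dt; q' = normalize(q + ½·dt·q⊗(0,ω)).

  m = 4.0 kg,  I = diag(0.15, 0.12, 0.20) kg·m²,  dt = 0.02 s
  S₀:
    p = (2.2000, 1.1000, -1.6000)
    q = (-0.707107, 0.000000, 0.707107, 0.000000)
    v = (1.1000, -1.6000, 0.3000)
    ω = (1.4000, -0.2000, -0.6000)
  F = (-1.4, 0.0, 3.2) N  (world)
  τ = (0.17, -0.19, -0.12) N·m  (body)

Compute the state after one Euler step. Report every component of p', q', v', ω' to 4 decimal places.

p' = (2.2220, 1.0680, -1.5940)
q' = (-0.7056, -0.0141, 0.7084, -0.0057)
v' = (1.0930, -1.6000, 0.3160)
ω' = (1.4214, -0.2387, -0.6128)

linear accel F/m = (-0.3500, 0.0000, 0.8000)
new position p' = (2.2220, 1.0680, -1.5940)
v' = v + a·dt = (1.0930, -1.6000, 0.3160)
gyro term ω×Iω = (0.0096, 0.0420, 0.0084)
α = I⁻¹(τ − ω×Iω) = (1.0693, -1.9333, -0.6420)
new body rate ω' = (1.4214, -0.2387, -0.6128)
q⊗(0,ω) = (0.1414214, -1.4142140, 0.1414214, -0.5656856)
q + ½dt·q⊗(0,ω), renormalized = (-0.7056, -0.0141, 0.7084, -0.0057)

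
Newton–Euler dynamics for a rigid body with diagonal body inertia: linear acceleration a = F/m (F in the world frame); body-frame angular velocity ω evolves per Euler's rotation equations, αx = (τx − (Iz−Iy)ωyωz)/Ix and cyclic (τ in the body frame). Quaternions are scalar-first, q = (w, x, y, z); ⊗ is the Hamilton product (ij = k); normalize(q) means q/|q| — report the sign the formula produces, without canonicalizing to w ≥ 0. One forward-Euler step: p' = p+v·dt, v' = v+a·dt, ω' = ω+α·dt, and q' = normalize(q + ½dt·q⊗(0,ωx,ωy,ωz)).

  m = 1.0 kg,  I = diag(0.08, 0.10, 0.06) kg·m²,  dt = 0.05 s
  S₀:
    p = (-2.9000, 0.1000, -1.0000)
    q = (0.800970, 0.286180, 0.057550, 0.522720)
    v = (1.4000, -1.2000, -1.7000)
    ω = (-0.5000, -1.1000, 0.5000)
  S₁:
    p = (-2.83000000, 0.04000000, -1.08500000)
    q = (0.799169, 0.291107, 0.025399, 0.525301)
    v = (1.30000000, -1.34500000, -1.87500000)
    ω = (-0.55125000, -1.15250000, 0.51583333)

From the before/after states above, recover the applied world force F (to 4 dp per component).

Δv = v₁−v₀ = (-0.10000000, -0.14500000, -0.17500000)
F = m·Δv/dt = (-2.0000, -2.9000, -3.5000)

F = (-2.0000, -2.9000, -3.5000)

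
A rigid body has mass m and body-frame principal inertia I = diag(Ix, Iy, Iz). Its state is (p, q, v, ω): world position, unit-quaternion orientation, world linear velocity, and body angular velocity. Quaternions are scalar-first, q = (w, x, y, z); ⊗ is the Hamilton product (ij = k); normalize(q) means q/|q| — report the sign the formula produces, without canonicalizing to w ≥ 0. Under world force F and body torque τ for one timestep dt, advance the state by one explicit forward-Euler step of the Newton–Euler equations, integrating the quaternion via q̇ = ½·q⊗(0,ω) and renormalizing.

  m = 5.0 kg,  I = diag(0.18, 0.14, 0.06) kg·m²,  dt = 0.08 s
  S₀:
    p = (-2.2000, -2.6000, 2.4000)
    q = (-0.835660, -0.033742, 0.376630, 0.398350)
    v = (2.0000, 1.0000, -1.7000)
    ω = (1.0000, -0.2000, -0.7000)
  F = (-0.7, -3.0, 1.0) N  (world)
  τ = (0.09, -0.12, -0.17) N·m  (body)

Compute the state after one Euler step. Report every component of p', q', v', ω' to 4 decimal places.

p' = (-2.0400, -2.5200, 2.2640)
q' = (-0.8191, -0.0744, 0.3978, 0.4065)
v' = (1.9888, 0.9520, -1.6840)
ω' = (1.0450, -0.2206, -0.9373)

α = I⁻¹(τ − ω×Iω) = (0.5622, -0.2571, -2.9667)
ω + α·dt = (1.0450, -0.2206, -0.9373)
q⊗(0,ω) = (0.3879130, -1.0196310, 0.5418626, 0.2150804)
q + ½dt·q⊗(0,ω), renormalized = (-0.8191, -0.0744, 0.3978, 0.4065)
linear accel F/m = (-0.1400, -0.6000, 0.2000)
p + v·dt = (-2.0400, -2.5200, 2.2640)
v' = v + a·dt = (1.9888, 0.9520, -1.6840)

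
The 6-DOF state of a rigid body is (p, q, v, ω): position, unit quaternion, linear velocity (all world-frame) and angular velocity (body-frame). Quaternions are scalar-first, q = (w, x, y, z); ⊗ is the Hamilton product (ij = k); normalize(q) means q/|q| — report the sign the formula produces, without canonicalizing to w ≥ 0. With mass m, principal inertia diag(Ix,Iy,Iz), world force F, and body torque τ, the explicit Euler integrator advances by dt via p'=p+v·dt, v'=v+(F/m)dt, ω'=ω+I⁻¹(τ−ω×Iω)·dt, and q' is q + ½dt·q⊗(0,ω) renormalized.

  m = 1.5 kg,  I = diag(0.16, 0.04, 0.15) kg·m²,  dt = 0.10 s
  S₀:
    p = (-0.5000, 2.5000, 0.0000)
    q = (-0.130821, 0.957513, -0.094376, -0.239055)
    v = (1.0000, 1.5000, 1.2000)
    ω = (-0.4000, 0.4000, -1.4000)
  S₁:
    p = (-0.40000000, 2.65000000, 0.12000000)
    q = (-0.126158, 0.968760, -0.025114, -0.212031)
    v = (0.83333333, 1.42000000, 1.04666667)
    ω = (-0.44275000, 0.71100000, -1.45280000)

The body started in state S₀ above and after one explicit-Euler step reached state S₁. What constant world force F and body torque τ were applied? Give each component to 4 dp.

rate change Δω = (-0.04275000, 0.31100000, -0.05280000)
ω₀×(Iω₀) = (-0.0616, 0.0056, 0.0192)
I·α + gyro = (-0.1300, 0.1300, -0.0600)
Δv = v₁−v₀ = (-0.16666667, -0.08000000, -0.15333333)
m·(v₁−v₀)/dt = (-2.5000, -1.2000, -2.3000)

F = (-2.5000, -1.2000, -2.3000)
τ = (-0.1300, 0.1300, -0.0600)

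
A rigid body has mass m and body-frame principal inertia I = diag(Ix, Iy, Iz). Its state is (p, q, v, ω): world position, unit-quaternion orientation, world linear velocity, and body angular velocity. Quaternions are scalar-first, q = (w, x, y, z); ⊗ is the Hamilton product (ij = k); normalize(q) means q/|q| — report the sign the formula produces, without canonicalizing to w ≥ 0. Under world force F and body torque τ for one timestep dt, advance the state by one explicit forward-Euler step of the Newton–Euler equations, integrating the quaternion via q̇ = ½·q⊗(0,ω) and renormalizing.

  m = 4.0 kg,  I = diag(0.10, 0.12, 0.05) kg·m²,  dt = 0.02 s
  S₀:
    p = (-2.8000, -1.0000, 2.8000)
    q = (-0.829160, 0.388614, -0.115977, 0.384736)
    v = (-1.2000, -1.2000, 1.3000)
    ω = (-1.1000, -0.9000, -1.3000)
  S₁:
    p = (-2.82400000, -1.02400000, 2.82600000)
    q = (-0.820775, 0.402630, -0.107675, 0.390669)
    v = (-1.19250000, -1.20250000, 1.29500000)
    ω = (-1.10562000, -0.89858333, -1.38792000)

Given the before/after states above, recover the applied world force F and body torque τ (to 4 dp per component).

Δω = ω₁−ω₀ = (-0.00562000, 0.00141667, -0.08792000)
precession coupling = (-0.0819, 0.0715, 0.0198)
I·α + gyro = (-0.1100, 0.0800, -0.2000)
velocity change Δv = (0.00750000, -0.00250000, -0.00500000)
F = m·Δv/dt = (1.5000, -0.5000, -1.0000)

F = (1.5000, -0.5000, -1.0000)
τ = (-0.1100, 0.0800, -0.2000)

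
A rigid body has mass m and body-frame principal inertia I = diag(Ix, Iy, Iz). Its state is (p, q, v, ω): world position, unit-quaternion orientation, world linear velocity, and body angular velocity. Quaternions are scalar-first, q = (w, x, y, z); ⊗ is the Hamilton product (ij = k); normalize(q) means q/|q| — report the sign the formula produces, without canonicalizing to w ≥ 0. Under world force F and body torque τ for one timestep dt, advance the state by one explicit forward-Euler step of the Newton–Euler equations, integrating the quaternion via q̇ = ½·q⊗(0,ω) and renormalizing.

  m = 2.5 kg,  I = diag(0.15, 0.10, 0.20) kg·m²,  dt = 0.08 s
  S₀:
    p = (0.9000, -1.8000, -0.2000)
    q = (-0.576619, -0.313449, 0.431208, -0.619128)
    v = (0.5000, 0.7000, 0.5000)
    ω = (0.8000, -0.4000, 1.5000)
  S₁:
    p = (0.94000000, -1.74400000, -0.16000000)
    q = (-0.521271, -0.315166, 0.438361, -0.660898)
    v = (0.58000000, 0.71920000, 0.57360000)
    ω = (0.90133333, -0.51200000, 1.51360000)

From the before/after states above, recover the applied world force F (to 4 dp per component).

v₁ − v₀ = (0.08000000, 0.01920000, 0.07360000)
F = m·Δv/dt = (2.5000, 0.6000, 2.3000)

F = (2.5000, 0.6000, 2.3000)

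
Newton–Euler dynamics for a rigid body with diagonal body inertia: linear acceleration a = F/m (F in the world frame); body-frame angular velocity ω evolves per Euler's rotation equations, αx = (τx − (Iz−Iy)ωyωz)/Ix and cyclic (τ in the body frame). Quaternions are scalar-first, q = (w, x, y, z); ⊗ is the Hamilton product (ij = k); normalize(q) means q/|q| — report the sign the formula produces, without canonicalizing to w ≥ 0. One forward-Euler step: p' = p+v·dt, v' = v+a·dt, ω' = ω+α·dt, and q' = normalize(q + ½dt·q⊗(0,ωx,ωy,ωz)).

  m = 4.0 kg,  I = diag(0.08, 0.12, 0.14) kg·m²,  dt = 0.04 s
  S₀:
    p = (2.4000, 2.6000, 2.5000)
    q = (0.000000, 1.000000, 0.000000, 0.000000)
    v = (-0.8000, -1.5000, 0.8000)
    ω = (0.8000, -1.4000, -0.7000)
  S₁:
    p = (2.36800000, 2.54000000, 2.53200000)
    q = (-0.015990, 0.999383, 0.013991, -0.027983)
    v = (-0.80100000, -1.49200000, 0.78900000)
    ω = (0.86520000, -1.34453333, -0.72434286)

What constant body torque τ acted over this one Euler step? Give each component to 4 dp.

Δω = ω₁−ω₀ = (0.06520000, 0.05546667, -0.02434286)
precession coupling = (0.0196, 0.0336, -0.0448)
τ = I·(Δω/dt) + ω₀×(Iω₀) = (0.1500, 0.2000, -0.1300)

τ = (0.1500, 0.2000, -0.1300)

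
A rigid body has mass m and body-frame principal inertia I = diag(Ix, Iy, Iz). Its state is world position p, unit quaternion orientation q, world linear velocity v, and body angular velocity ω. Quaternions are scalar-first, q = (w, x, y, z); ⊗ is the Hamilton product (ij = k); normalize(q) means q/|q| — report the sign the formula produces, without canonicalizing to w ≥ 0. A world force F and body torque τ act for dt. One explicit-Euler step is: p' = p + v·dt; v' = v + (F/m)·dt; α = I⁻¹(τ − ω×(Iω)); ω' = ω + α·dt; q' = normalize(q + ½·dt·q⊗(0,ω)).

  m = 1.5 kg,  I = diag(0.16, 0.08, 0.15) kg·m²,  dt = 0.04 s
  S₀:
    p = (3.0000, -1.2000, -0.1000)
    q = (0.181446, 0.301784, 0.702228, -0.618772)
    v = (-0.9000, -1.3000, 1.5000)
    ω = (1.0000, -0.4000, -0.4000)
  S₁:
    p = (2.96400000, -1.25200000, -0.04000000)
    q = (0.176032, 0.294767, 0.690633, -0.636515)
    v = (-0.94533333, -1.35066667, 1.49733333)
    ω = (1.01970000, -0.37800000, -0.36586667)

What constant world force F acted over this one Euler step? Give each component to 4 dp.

F = (-1.7000, -1.9000, -0.1000)

v₁ − v₀ = (-0.04533333, -0.05066667, -0.00266667)
F = m·Δv/dt = (-1.7000, -1.9000, -0.1000)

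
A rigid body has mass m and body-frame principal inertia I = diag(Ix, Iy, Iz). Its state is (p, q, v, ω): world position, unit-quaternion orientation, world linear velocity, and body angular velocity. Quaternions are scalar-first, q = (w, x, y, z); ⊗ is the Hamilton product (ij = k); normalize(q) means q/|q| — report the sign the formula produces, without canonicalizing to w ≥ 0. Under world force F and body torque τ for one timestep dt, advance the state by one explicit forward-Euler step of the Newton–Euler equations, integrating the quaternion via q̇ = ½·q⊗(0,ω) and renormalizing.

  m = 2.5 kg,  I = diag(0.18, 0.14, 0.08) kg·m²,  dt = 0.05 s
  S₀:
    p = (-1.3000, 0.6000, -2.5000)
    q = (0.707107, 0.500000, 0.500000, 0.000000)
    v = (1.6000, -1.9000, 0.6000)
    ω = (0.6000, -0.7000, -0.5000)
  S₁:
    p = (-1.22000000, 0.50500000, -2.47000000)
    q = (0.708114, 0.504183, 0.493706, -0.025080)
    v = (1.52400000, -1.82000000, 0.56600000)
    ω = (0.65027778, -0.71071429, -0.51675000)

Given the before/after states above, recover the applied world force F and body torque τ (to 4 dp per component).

F = (-3.8000, 4.0000, -1.7000)
τ = (0.1600, -0.0600, -0.0100)

rate change Δω = (0.05027778, -0.01071429, -0.01675000)
τ = I·(Δω/dt) + ω₀×(Iω₀) = (0.1600, -0.0600, -0.0100)
velocity change Δv = (-0.07600000, 0.08000000, -0.03400000)
m·(v₁−v₀)/dt = (-3.8000, 4.0000, -1.7000)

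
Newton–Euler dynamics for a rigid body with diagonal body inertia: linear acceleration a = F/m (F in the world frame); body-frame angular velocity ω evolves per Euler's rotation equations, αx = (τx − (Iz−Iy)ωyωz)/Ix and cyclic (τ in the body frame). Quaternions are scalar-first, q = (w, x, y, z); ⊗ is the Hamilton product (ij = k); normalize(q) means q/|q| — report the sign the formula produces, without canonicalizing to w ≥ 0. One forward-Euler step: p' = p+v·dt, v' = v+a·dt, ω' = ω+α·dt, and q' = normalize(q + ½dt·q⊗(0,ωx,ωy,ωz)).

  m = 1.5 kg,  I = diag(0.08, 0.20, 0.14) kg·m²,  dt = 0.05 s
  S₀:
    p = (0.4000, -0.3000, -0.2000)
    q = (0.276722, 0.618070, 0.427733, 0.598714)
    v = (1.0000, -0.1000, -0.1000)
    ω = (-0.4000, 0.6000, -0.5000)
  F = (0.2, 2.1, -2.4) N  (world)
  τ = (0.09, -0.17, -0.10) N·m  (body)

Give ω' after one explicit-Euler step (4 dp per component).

ω' = (-0.3550, 0.5605, -0.5254)

angular accel α = (0.9000, -0.7900, -0.5086)
new body rate ω' = (-0.3550, 0.5605, -0.5254)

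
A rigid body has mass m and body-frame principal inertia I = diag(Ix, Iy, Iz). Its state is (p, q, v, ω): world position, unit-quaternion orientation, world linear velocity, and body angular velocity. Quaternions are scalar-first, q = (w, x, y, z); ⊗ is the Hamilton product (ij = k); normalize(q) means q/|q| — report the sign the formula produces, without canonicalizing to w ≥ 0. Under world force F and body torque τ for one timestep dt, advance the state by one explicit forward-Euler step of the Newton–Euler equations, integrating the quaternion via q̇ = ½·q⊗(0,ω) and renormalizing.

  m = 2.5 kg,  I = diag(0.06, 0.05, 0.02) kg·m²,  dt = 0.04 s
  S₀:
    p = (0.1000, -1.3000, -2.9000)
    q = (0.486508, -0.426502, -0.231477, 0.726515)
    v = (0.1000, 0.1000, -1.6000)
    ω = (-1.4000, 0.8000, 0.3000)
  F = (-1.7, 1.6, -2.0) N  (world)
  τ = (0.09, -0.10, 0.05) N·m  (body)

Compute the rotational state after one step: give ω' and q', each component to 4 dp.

(τ − ω×Iω)/I = (1.6200, -1.6640, 1.9400)
ω + α·dt = (-1.3352, 0.7334, 0.3776)
q⊗(0,ω) = (-0.6298757, -1.3317663, -0.4999640, -0.5193170)
updated quaternion q' = (0.4737, -0.4529, -0.2413, 0.7157)

ω' = (-1.3352, 0.7334, 0.3776)
q' = (0.4737, -0.4529, -0.2413, 0.7157)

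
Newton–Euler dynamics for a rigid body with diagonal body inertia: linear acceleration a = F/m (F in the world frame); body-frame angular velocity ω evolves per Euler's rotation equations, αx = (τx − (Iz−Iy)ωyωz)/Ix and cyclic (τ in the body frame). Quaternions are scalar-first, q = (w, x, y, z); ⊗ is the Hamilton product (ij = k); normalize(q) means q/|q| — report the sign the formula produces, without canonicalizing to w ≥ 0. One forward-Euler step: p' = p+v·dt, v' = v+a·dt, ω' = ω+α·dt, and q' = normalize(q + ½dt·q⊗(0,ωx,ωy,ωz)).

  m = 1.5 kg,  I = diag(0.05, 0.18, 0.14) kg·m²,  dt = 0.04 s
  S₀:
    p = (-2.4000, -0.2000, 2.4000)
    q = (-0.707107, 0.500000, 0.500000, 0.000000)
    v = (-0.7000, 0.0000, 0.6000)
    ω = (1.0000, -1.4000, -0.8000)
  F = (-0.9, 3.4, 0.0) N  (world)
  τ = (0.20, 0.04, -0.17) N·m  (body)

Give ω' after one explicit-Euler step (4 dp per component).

α = I⁻¹(τ − ω×Iω) = (4.8960, -0.1778, 0.0857)
ω + α·dt = (1.1958, -1.4071, -0.7966)

ω' = (1.1958, -1.4071, -0.7966)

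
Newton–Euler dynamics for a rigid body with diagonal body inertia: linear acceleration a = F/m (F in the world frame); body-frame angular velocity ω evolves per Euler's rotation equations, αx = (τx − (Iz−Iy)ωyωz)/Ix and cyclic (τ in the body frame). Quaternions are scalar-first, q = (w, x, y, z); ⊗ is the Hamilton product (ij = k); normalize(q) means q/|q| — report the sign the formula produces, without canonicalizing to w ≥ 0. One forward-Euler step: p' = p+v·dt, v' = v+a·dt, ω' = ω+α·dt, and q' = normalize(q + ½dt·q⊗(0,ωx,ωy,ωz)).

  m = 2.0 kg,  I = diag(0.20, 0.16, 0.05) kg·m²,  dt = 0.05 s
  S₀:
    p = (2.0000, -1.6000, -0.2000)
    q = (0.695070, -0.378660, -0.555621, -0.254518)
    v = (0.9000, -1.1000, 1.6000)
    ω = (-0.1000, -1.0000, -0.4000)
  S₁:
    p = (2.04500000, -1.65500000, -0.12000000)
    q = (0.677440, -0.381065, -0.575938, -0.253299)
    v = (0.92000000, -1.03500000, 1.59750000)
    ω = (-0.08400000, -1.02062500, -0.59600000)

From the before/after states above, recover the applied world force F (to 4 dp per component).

F = (0.8000, 2.6000, -0.1000)

Δv = v₁−v₀ = (0.02000000, 0.06500000, -0.00250000)
m·(v₁−v₀)/dt = (0.8000, 2.6000, -0.1000)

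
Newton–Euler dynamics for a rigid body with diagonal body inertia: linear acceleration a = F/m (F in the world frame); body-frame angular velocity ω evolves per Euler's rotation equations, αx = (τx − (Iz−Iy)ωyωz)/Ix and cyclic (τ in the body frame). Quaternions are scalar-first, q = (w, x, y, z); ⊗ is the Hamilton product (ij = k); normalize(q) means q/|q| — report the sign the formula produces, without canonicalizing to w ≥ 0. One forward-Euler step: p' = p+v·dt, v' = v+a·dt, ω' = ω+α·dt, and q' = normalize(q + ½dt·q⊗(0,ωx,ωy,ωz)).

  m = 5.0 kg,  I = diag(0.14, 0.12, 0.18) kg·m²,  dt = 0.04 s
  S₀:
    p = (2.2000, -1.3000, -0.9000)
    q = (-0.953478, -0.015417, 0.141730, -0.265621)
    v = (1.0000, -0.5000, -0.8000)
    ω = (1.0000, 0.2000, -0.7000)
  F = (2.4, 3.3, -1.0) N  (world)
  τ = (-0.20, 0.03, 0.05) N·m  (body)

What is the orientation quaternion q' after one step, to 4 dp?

Hamilton product q⊗(0,ω) = (-0.1988637, -0.9995648, -0.4671085, 0.5226212)
q' = normalize(q + ½dt·q⊗(0,ω)) = (-0.9572, -0.0354, 0.1323, -0.2551)

q' = (-0.9572, -0.0354, 0.1323, -0.2551)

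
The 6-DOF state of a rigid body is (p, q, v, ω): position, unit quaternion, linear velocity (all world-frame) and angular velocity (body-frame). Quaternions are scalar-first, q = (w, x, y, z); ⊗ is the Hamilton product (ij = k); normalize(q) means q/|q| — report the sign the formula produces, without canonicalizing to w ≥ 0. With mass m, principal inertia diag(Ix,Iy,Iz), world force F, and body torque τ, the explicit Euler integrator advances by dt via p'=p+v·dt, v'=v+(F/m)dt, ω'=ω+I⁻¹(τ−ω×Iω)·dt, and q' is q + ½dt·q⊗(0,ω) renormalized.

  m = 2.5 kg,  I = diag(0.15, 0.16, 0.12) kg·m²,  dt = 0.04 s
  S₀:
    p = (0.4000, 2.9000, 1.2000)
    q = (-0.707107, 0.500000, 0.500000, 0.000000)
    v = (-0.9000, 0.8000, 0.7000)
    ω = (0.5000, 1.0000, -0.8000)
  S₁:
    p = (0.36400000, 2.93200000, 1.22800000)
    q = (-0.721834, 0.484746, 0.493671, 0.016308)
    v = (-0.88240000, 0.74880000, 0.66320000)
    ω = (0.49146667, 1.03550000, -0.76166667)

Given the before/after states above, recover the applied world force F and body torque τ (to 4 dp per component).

v₁ − v₀ = (0.01760000, -0.05120000, -0.03680000)
m·(v₁−v₀)/dt = (1.1000, -3.2000, -2.3000)
Δω = ω₁−ω₀ = (-0.00853333, 0.03550000, 0.03833333)
gyro term ω₀×Iω₀ = (0.0320, -0.0120, 0.0050)
I·α + gyro = (0.0000, 0.1300, 0.1200)

F = (1.1000, -3.2000, -2.3000)
τ = (0.0000, 0.1300, 0.1200)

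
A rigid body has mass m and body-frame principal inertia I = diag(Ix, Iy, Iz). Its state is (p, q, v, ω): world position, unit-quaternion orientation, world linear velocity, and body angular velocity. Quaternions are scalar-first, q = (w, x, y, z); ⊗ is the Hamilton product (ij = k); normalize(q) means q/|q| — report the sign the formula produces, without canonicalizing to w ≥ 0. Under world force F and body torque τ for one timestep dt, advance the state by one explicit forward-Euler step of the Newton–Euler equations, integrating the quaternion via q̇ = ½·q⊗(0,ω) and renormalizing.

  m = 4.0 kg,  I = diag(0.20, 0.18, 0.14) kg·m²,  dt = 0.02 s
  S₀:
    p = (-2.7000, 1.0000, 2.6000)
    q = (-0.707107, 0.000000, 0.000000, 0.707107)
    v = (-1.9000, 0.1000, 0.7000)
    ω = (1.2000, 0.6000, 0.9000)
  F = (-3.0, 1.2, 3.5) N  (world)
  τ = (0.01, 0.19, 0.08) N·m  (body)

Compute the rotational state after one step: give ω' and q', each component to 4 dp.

α = I⁻¹(τ − ω×Iω) = (0.1580, 0.6956, 0.6743)
ω + α·dt = (1.2032, 0.6139, 0.9135)
Hamilton product q⊗(0,ω) = (-0.6363963, -1.2727926, 0.4242642, -0.6363963)
q' = normalize(q + ½dt·q⊗(0,ω)) = (-0.7134, -0.0127, 0.0042, 0.7007)

ω' = (1.2032, 0.6139, 0.9135)
q' = (-0.7134, -0.0127, 0.0042, 0.7007)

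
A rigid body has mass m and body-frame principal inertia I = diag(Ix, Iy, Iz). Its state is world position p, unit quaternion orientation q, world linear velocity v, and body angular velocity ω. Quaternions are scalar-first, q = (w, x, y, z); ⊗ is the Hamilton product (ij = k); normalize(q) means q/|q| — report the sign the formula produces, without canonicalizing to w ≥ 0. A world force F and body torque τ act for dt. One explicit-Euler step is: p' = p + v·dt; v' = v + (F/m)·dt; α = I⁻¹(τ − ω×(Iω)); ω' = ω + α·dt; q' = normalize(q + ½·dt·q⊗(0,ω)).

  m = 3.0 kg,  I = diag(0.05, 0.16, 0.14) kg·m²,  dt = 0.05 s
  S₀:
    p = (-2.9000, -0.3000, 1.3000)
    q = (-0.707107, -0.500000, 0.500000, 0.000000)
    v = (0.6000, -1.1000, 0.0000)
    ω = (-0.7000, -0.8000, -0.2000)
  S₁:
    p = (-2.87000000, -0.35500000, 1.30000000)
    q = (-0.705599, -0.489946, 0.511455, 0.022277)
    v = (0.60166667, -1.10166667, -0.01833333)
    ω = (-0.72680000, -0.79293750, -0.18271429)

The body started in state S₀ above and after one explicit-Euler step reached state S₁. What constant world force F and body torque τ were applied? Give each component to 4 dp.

ω₁ − ω₀ = (-0.02680000, 0.00706250, 0.01728571)
ω₀×(Iω₀) = (-0.0032, -0.0126, 0.0616)
applied torque τ = (-0.0300, 0.0100, 0.1100)
velocity change Δv = (0.00166667, -0.00166667, -0.01833333)
applied force F = (0.1000, -0.1000, -1.1000)

F = (0.1000, -0.1000, -1.1000)
τ = (-0.0300, 0.0100, 0.1100)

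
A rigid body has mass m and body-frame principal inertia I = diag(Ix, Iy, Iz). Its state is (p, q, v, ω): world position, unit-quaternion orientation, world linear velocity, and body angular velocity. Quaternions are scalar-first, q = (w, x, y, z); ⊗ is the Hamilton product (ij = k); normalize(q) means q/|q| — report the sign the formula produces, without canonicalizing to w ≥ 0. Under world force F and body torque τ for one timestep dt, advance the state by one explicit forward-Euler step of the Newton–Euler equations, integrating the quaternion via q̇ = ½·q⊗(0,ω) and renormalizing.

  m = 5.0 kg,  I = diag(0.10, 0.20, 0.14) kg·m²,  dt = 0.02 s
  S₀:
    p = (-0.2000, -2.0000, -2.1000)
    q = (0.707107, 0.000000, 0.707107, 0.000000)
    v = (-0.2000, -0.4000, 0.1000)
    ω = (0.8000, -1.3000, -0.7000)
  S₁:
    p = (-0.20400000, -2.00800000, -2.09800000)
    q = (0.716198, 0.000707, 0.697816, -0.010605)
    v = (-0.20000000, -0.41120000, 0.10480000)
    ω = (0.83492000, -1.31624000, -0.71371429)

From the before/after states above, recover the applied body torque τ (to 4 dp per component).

Δω = ω₁−ω₀ = (0.03492000, -0.01624000, -0.01371429)
τ = I·(Δω/dt) + ω₀×(Iω₀) = (0.1200, -0.1400, -0.2000)

τ = (0.1200, -0.1400, -0.2000)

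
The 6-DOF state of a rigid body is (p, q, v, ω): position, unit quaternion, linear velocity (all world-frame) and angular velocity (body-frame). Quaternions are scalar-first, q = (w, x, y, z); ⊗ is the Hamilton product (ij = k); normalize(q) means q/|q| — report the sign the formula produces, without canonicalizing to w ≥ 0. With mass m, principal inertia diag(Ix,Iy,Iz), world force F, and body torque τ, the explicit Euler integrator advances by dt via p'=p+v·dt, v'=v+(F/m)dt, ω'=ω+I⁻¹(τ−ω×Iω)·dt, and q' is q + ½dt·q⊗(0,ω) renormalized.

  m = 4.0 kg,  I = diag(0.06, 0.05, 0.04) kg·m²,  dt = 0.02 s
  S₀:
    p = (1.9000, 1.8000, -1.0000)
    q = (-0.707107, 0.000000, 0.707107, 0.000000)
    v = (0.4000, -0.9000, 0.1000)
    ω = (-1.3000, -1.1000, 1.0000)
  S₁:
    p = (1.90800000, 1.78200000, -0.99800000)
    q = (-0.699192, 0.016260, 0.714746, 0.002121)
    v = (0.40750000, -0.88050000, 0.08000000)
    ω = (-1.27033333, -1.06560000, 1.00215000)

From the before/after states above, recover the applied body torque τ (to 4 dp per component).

τ = (0.1000, 0.0600, -0.0100)

ω₁ − ω₀ = (0.02966667, 0.03440000, 0.00215000)
applied torque τ = (0.1000, 0.0600, -0.0100)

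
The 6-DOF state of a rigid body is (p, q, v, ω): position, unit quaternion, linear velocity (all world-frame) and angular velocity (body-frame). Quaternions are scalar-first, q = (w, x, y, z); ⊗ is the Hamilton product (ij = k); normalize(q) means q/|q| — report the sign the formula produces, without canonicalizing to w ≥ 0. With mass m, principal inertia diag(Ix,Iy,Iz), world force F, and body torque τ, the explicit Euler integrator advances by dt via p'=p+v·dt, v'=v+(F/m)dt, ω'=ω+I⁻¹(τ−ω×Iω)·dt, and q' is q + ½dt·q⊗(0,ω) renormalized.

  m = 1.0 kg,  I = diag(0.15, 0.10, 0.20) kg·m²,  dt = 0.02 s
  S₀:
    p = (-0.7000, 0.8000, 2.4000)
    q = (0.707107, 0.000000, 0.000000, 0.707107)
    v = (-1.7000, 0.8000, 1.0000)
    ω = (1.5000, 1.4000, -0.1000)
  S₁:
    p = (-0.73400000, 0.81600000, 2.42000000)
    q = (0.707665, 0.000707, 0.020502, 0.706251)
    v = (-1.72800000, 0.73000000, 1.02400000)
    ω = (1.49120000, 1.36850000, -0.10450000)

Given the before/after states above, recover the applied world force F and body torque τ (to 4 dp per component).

v₁ − v₀ = (-0.02800000, -0.07000000, 0.02400000)
applied force F = (-1.4000, -3.5000, 1.2000)
Δω = ω₁−ω₀ = (-0.00880000, -0.03150000, -0.00450000)
applied torque τ = (-0.0800, -0.1500, -0.1500)

F = (-1.4000, -3.5000, 1.2000)
τ = (-0.0800, -0.1500, -0.1500)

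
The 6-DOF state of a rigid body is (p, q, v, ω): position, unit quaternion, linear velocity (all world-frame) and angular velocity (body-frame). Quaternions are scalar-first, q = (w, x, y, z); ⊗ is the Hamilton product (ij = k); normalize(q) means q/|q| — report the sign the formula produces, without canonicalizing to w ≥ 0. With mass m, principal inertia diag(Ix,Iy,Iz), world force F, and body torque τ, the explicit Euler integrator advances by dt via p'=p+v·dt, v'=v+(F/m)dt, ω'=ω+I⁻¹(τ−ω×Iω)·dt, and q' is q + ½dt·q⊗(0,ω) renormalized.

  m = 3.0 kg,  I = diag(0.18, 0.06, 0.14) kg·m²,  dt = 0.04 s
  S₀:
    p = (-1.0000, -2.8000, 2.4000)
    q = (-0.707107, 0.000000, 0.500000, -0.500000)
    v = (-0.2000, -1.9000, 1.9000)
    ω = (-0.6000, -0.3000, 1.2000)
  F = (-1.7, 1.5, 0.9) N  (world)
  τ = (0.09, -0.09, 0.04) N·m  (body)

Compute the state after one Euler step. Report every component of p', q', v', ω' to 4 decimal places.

p' = (-1.0080, -2.8760, 2.4760)
q' = (-0.6918, 0.0175, 0.5100, -0.5108)
v' = (-0.2227, -1.8800, 1.9120)
ω' = (-0.5736, -0.3408, 1.2176)

p' = p + v·dt = (-1.0080, -2.8760, 2.4760)
v + (F/m)dt = (-0.2227, -1.8800, 1.9120)
angular accel α = (0.6600, -1.0200, 0.4400)
ω + α·dt = (-0.5736, -0.3408, 1.2176)
q⊗(0,ω) = (0.7500000, 0.8742642, 0.5121321, -0.5485284)
q + ½dt·q⊗(0,ω), renormalized = (-0.6918, 0.0175, 0.5100, -0.5108)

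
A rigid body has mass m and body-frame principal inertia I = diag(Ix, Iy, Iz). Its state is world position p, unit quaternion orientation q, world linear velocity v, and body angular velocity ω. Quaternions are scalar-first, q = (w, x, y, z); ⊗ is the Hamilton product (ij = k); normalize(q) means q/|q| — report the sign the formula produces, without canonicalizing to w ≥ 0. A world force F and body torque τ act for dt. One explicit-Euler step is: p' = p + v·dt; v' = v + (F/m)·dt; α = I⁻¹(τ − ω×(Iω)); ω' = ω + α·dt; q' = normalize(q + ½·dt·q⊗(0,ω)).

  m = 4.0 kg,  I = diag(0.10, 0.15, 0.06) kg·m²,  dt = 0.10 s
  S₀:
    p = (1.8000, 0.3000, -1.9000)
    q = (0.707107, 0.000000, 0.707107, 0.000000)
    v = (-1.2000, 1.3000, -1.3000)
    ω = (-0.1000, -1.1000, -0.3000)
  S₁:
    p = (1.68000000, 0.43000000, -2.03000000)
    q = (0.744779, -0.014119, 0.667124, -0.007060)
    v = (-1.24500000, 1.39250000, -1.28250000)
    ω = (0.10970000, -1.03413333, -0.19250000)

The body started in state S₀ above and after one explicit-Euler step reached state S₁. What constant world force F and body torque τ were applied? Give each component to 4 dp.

F = (-1.8000, 3.7000, 0.7000)
τ = (0.1800, 0.1000, 0.0700)

Δω = ω₁−ω₀ = (0.20970000, 0.06586667, 0.10750000)
ω₀×(Iω₀) = (-0.0297, 0.0012, 0.0055)
I·α + gyro = (0.1800, 0.1000, 0.0700)
Δv = v₁−v₀ = (-0.04500000, 0.09250000, 0.01750000)
applied force F = (-1.8000, 3.7000, 0.7000)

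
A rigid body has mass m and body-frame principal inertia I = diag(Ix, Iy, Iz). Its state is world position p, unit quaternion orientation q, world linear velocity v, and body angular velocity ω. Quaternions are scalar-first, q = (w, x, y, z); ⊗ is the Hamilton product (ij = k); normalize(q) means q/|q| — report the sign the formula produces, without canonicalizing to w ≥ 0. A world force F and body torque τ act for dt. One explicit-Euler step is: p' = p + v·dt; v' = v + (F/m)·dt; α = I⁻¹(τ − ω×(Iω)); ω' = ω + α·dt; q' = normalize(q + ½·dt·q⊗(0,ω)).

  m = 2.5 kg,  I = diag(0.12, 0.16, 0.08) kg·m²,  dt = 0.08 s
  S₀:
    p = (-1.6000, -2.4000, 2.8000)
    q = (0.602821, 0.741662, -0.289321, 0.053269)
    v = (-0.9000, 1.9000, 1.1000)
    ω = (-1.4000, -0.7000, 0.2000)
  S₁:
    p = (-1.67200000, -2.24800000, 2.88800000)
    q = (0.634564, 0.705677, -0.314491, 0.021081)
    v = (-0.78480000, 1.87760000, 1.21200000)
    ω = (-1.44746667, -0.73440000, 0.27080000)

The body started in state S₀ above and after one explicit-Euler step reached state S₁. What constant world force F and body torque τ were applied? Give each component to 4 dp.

F = (3.6000, -0.7000, 3.5000)
τ = (-0.0600, -0.0800, 0.1100)

rate change Δω = (-0.04746667, -0.03440000, 0.07080000)
precession coupling = (0.0112, -0.0112, 0.0392)
applied torque τ = (-0.0600, -0.0800, 0.1100)
Δv = v₁−v₀ = (0.11520000, -0.02240000, 0.11200000)
applied force F = (3.6000, -0.7000, 3.5000)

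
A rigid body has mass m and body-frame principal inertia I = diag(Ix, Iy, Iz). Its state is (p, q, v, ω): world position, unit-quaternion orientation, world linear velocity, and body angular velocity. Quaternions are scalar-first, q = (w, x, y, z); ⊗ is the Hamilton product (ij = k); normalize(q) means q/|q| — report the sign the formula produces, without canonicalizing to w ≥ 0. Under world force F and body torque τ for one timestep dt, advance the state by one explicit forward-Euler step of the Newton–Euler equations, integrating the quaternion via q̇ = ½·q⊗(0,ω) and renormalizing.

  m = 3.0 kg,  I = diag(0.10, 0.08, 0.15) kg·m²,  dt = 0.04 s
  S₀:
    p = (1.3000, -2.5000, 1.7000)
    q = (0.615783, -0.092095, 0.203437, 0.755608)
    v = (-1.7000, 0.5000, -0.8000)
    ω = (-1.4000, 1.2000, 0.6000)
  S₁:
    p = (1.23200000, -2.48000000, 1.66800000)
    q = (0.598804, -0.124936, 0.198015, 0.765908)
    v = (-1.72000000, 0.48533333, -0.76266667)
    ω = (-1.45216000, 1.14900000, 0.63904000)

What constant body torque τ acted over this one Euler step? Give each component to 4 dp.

τ = (-0.0800, -0.0600, 0.1800)

rate change Δω = (-0.05216000, -0.05100000, 0.03904000)
τ = I·(Δω/dt) + ω₀×(Iω₀) = (-0.0800, -0.0600, 0.1800)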